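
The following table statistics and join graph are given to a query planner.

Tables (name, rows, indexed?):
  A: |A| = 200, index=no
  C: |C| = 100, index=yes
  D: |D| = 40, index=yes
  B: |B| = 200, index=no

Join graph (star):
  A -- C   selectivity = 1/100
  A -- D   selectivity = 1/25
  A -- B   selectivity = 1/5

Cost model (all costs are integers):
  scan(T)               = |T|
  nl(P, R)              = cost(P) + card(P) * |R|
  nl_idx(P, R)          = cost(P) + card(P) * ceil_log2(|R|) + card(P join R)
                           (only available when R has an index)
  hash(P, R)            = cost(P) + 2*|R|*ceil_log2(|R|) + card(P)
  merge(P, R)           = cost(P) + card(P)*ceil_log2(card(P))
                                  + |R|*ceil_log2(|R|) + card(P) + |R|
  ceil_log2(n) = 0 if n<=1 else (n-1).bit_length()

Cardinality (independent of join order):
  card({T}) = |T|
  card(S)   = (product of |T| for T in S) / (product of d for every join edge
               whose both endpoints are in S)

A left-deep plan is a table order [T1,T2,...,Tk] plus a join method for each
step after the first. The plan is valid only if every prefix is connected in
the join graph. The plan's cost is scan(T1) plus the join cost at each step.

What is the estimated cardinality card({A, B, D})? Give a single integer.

12800

Tables in S: A(200), B(200), D(40)
Edges inside S: A-D(d=25), A-B(d=5)
numerator = 200 * 200 * 40 = 1600000
denominator = 25 * 5 = 125
card(S) = 1600000 / 125 = 12800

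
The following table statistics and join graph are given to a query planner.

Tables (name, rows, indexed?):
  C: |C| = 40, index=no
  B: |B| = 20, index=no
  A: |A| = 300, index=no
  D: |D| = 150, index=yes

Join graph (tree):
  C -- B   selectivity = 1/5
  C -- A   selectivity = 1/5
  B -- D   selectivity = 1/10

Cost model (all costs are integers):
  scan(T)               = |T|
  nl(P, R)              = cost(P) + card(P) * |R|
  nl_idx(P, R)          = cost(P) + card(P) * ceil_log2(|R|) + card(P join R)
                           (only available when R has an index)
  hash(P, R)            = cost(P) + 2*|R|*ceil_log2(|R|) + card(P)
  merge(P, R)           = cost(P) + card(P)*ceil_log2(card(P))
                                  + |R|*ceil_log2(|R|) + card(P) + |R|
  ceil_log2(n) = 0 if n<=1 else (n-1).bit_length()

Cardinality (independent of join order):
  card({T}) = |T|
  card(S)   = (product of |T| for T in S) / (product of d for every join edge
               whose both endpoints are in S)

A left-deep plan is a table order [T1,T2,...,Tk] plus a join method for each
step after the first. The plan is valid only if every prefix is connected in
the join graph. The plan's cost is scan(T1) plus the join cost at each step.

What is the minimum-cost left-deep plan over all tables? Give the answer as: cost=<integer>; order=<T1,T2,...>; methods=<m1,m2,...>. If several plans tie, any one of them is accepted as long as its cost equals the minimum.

Selinger DP (subsets sized 1..n):
  {C}: scan cost=40, card=40
  {B}: scan cost=20, card=20
  {A}: scan cost=300, card=300
  {D}: scan cost=150, card=150
  {BC}: card=160; try (B,hash)→280, (C,merge)→420, (B,merge)→440, (C,hash)→520, (C,nl)→820, (B,nl)→840; best=280 via (B,hash)
  {AC}: card=2400; try (C,hash)→1080, (A,merge)→3320, (C,merge)→3580, (A,hash)→5480, (A,nl)→12040, (C,nl)→12300; best=1080 via (C,hash)
  {BD}: card=300; try (D,nl_idx)→480, (B,hash)→500, (D,merge)→1490, (B,merge)→1620, (D,hash)→2440, (D,nl)→3020 …(+1); best=480 via (D,nl_idx)
  {ABC}: card=9600; try (B,hash)→3680, (A,merge)→4720, (A,hash)→5840, (B,merge)→32400, (A,nl)→48280, (B,nl)→49080; best=3680 via (B,hash)
  {BCD}: card=2400; try (C,hash)→1260, (D,hash)→2840, (D,merge)→3070, (C,merge)→3760, (D,nl_idx)→3960, (C,nl)→12480 …(+1); best=1260 via (C,hash)
  {ABCD}: card=144000; try (A,hash)→9060, (D,hash)→15680, (A,merge)→35460, (D,merge)→149030, (D,nl_idx)→224480, (A,nl)→721260 …(+1); best=9060 via (A,hash)

cost=9060; order=B,D,C,A; methods=nl_idx,hash,hash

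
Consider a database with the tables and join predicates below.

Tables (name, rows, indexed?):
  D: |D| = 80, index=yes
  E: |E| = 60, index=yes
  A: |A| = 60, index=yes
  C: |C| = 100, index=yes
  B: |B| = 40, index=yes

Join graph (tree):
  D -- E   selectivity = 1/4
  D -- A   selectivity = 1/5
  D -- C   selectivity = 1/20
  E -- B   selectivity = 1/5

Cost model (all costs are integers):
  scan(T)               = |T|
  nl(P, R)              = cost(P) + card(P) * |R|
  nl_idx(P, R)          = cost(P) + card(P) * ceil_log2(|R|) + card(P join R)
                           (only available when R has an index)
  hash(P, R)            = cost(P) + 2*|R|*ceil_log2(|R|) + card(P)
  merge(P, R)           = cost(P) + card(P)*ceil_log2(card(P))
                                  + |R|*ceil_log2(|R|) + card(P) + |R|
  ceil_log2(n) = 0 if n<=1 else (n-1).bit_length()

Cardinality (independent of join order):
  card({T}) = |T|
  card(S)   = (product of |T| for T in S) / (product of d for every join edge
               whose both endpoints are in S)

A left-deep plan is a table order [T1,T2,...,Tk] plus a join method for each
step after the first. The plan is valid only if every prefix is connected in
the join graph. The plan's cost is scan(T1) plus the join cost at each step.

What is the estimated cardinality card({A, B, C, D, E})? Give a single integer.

576000

Tables in S: A(60), B(40), C(100), D(80), E(60)
Edges inside S: D-E(d=4), D-A(d=5), D-C(d=20), E-B(d=5)
numerator = 60 * 40 * 100 * 80 * 60 = 1152000000
denominator = 4 * 5 * 20 * 5 = 2000
card(S) = 1152000000 / 2000 = 576000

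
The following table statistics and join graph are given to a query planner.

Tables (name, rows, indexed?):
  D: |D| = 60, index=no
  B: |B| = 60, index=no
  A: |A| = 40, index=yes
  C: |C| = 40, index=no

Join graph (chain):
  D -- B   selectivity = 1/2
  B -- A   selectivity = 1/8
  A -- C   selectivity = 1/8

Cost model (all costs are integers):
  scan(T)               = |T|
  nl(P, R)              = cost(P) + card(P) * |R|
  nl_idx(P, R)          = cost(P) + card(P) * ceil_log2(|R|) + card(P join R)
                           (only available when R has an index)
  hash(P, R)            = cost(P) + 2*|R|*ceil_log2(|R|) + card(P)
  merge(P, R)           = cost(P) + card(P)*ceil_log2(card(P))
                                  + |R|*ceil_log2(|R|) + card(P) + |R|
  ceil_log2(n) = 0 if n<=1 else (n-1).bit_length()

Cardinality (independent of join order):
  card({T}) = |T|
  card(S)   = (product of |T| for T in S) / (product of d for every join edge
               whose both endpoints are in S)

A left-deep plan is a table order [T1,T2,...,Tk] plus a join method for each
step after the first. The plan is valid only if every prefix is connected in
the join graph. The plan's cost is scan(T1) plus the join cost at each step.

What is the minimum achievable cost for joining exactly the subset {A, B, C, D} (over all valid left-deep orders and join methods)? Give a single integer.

3600

Selinger DP over subsets of {A,B,C,D}:
  {D}: scan cost=60, card=60
  {B}: scan cost=60, card=60
  {A}: scan cost=40, card=40
  {C}: scan cost=40, card=40
  {BD}: card=1800; try (D,hash)→840, (B,hash)→840, (D,merge)→900, (B,merge)→900, (D,nl)→3660, (B,nl)→3660; best=840 via (D,hash)
  {AB}: card=300; try (A,hash)→600, (A,nl_idx)→720, (B,merge)→740, (A,merge)→760, (B,hash)→800, (B,nl)→2440 …(+1); best=600 via (A,hash)
  {AC}: card=200; try (A,nl_idx)→480, (C,hash)→560, (A,hash)→560, (C,merge)→600, (A,merge)→600, (C,nl)→1640 …(+1); best=480 via (A,nl_idx)
  {ABD}: card=9000; try (D,hash)→1620, (A,hash)→3120, (D,merge)→4020, (D,nl)→18600, (A,nl_idx)→20640, (A,merge)→22720 …(+1); best=1620 via (D,hash)
  {ABC}: card=1500; try (C,hash)→1380, (B,hash)→1400, (B,merge)→2700, (C,merge)→3880, (B,nl)→12480, (C,nl)→12600; best=1380 via (C,hash)
  {ABCD}: card=45000; try (D,hash)→3600, (C,hash)→11100, (D,merge)→19800, (D,nl)→91380, (C,merge)→136900, (C,nl)→361620; best=3600 via (D,hash)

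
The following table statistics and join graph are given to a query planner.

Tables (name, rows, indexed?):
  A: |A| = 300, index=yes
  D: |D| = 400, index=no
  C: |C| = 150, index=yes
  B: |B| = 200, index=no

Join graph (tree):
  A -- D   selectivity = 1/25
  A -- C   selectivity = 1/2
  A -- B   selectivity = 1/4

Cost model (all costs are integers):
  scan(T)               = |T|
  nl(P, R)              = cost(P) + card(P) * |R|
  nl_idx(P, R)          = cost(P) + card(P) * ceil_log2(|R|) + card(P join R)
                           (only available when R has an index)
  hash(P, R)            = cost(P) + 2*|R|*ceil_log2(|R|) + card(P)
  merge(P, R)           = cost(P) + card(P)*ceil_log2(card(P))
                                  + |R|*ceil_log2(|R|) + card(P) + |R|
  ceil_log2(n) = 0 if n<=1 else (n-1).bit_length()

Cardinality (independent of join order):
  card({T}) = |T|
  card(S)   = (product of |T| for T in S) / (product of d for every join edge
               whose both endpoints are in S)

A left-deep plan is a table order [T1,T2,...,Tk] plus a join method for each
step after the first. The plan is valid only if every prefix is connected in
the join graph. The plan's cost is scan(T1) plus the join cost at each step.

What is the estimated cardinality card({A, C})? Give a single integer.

22500

Tables in S: A(300), C(150)
Edges inside S: A-C(d=2)
numerator = 300 * 150 = 45000
denominator = 2 = 2
card(S) = 45000 / 2 = 22500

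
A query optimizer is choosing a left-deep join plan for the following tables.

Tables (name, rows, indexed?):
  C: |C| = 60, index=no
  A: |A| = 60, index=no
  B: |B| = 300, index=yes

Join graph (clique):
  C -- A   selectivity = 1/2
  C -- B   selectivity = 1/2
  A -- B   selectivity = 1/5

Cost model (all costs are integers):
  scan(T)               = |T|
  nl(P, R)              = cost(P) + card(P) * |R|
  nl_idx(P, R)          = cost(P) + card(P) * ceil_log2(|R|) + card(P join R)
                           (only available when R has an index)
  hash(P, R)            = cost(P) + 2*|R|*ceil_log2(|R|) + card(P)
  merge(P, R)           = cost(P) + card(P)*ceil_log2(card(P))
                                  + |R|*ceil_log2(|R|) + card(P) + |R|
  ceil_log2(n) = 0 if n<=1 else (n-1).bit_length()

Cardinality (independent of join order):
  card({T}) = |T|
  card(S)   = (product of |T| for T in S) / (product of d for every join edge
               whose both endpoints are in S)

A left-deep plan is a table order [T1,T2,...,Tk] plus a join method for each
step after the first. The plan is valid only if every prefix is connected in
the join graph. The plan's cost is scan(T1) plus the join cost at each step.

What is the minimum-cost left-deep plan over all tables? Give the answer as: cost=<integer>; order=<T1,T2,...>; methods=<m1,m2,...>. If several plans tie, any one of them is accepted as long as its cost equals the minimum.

Selinger DP (subsets sized 1..n):
  {C}: scan cost=60, card=60
  {A}: scan cost=60, card=60
  {B}: scan cost=300, card=300
  {AC}: card=1800; try (C,hash)→840, (A,hash)→840, (C,merge)→900, (A,merge)→900, (C,nl)→3660, (A,nl)→3660; best=840 via (C,hash)
  {BC}: card=9000; try (C,hash)→1320, (B,merge)→3480, (C,merge)→3720, (B,hash)→5520, (B,nl_idx)→9600, (B,nl)→18060 …(+1); best=1320 via (C,hash)
  {AB}: card=3600; try (A,hash)→1320, (B,merge)→3480, (A,merge)→3720, (B,nl_idx)→4200, (B,hash)→5520, (B,nl)→18060 …(+1); best=1320 via (A,hash)
  {ABC}: card=54000; try (C,hash)→5640, (B,hash)→8040, (A,hash)→11040, (B,merge)→25440, (C,merge)→48540, (B,nl_idx)→71040 …(+4); best=5640 via (C,hash)

cost=5640; order=B,A,C; methods=hash,hash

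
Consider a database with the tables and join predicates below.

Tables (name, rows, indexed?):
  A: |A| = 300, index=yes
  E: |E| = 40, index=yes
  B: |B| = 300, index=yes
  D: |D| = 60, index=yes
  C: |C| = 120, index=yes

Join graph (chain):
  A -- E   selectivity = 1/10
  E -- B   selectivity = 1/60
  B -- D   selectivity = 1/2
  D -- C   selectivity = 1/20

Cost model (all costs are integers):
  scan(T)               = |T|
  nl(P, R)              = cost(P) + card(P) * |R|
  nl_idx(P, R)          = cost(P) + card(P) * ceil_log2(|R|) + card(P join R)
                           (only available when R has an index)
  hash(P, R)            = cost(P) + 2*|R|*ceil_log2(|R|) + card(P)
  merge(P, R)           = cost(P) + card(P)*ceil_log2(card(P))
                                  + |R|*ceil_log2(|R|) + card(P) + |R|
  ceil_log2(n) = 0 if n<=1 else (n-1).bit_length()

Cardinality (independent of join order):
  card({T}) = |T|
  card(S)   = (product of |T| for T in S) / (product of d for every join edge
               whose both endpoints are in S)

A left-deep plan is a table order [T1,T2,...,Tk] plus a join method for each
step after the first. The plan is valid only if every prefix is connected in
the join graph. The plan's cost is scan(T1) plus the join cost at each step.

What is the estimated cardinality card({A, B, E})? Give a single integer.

6000

Tables in S: A(300), B(300), E(40)
Edges inside S: A-E(d=10), E-B(d=60)
numerator = 300 * 300 * 40 = 3600000
denominator = 10 * 60 = 600
card(S) = 3600000 / 600 = 6000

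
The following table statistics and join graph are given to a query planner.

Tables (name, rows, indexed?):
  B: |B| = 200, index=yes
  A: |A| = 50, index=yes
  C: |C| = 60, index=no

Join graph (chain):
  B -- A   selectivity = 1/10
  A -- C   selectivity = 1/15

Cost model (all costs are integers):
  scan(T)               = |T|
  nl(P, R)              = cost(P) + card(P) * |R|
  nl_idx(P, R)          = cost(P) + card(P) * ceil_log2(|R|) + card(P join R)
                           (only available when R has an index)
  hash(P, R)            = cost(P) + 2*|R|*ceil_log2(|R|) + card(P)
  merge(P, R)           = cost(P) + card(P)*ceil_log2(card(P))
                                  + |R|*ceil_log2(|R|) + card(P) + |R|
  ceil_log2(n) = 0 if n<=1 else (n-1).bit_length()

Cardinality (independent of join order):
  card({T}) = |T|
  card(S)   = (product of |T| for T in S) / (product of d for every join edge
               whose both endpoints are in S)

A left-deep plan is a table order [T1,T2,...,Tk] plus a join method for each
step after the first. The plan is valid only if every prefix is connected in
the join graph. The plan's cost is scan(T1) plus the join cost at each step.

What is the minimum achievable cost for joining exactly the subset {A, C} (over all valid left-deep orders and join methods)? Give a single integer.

Selinger DP over subsets of {A,C}:
  {A}: scan cost=50, card=50
  {C}: scan cost=60, card=60
  {AC}: card=200; try (A,nl_idx)→620, (A,hash)→720, (C,hash)→820, (C,merge)→820, (A,merge)→830, (C,nl)→3050 …(+1); best=620 via (A,nl_idx)

620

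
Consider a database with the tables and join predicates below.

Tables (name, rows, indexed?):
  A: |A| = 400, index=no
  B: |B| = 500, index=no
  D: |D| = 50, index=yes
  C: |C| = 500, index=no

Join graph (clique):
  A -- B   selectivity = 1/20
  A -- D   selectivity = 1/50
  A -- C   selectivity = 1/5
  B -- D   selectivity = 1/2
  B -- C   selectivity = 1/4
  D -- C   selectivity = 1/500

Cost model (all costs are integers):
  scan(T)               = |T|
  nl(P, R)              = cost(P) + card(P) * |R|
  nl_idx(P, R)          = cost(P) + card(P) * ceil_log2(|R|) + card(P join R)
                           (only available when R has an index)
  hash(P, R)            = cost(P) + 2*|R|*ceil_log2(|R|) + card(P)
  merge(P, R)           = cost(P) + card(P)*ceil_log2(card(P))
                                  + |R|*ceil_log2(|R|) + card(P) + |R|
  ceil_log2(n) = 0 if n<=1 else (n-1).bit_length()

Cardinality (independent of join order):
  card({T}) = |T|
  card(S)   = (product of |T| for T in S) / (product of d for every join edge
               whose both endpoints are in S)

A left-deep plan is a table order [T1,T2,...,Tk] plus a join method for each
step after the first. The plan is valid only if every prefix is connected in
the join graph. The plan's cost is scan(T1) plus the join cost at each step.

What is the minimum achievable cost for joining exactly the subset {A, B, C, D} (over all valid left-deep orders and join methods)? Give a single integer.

Selinger DP over subsets of {A,B,C,D}:
  {A}: scan cost=400, card=400
  {B}: scan cost=500, card=500
  {D}: scan cost=50, card=50
  {C}: scan cost=500, card=500
  {AB}: card=10000; try (A,hash)→8200, (B,merge)→9400, (A,merge)→9500, (B,hash)→9800, (B,nl)→200400, (A,nl)→200500; best=8200 via (A,hash)
  {AD}: card=400; try (D,hash)→1400, (D,nl_idx)→3200, (A,merge)→4400, (D,merge)→4750, (A,hash)→7300, (A,nl)→20050 …(+1); best=1400 via (D,hash)
  {AC}: card=40000; try (A,hash)→8200, (C,merge)→9400, (A,merge)→9500, (C,hash)→9800, (C,nl)→200400, (A,nl)→200500; best=8200 via (A,hash)
  {BD}: card=12500; try (D,hash)→1600, (B,merge)→5400, (D,merge)→5850, (B,hash)→9100, (D,nl_idx)→16000, (B,nl)→25050 …(+1); best=1600 via (D,hash)
  {BC}: card=62500; try (C,hash)→10000, (B,hash)→10000, (C,merge)→10500, (B,merge)→10500, (C,nl)→250500, (B,nl)→250500; best=10000 via (C,hash)
  {CD}: card=50; try (D,hash)→1600, (D,nl_idx)→3550, (C,merge)→5400, (D,merge)→5850, (C,hash)→9100, (C,nl)→25050 …(+1); best=1600 via (D,hash)
  {ABD}: card=5000; try (B,merge)→10400, (B,hash)→10800, (D,hash)→18800, (A,hash)→21300, (D,nl_idx)→73200, (D,merge)→158550 …(+4); best=10400 via (B,merge)
  {ABC}: card=250000; try (C,hash)→27200, (B,hash)→57200, (A,hash)→79700, (C,merge)→163200, (B,merge)→693200, (A,merge)→1076500 …(+3); best=27200 via (C,hash)
  {ACD}: card=80; try (A,merge)→5950, (A,hash)→8850, (C,merge)→10400, (C,hash)→10800, (A,nl)→21600, (D,hash)→48800 …(+4); best=5950 via (A,merge)
  {BCD}: card=3125; try (B,merge)→6950, (B,hash)→10650, (C,hash)→23100, (B,nl)→26600, (D,hash)→73100, (C,merge)→194100 …(+4); best=6950 via (B,merge)
  {ABCD}: card=250; try (B,merge)→11590, (B,hash)→15030, (A,hash)→17275, (C,hash)→24400, (B,nl)→45950, (A,merge)→51575 …(+7); best=11590 via (B,merge)

11590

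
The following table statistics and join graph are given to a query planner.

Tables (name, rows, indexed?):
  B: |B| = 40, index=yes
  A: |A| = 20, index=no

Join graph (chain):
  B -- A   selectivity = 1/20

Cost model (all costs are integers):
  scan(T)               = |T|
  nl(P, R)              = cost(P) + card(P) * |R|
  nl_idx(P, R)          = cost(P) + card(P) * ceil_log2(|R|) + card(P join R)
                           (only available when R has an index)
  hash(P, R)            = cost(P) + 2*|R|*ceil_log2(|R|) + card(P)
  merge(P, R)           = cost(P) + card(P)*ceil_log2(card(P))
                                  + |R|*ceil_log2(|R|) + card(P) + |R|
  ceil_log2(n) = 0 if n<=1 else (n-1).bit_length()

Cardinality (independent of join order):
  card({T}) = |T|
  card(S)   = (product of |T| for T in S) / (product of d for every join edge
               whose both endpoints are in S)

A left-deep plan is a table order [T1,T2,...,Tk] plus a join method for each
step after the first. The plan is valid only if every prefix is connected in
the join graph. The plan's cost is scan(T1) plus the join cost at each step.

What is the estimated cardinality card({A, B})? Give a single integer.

Tables in S: A(20), B(40)
Edges inside S: B-A(d=20)
numerator = 20 * 40 = 800
denominator = 20 = 20
card(S) = 800 / 20 = 40

40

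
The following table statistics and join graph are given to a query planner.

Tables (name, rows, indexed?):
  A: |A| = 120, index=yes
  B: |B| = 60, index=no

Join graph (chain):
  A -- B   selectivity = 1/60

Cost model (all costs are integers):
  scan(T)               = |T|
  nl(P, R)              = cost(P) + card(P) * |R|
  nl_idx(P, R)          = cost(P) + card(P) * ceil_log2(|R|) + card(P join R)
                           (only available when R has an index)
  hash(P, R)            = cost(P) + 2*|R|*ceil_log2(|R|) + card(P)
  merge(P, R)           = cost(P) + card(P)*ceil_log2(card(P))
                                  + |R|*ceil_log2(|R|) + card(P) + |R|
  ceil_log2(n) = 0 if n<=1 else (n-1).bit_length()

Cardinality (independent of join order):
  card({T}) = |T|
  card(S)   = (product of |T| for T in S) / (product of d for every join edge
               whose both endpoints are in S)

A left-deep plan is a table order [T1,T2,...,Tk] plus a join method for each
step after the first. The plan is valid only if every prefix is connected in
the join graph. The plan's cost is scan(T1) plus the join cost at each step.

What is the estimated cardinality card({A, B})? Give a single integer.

120

Tables in S: A(120), B(60)
Edges inside S: A-B(d=60)
numerator = 120 * 60 = 7200
denominator = 60 = 60
card(S) = 7200 / 60 = 120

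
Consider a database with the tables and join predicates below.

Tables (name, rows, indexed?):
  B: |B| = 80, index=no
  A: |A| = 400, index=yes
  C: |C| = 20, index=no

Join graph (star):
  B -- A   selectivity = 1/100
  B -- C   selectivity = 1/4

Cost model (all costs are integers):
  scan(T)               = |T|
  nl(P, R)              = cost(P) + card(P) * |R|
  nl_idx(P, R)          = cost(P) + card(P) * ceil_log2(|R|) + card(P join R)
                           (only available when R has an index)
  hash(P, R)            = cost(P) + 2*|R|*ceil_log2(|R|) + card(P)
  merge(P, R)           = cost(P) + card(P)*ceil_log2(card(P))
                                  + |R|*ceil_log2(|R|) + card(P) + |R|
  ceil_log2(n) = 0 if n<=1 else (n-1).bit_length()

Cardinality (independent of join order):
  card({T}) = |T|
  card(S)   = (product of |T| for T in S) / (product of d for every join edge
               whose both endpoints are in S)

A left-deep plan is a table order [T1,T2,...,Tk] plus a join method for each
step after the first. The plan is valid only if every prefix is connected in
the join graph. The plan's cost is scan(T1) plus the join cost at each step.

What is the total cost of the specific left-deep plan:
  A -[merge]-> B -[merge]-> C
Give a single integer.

8360

step 1: scan A: cost=400, card=400
step 2: join B via merge
    card(P join B) = 400*80/(100) = 320
    cost = 400 + 400*9 + 80*7 + 400 + 80 = 5040
step 3: join C via merge
    card(P join C) = 320*20/(4) = 1600
    cost = 5040 + 320*9 + 20*5 + 320 + 20 = 8360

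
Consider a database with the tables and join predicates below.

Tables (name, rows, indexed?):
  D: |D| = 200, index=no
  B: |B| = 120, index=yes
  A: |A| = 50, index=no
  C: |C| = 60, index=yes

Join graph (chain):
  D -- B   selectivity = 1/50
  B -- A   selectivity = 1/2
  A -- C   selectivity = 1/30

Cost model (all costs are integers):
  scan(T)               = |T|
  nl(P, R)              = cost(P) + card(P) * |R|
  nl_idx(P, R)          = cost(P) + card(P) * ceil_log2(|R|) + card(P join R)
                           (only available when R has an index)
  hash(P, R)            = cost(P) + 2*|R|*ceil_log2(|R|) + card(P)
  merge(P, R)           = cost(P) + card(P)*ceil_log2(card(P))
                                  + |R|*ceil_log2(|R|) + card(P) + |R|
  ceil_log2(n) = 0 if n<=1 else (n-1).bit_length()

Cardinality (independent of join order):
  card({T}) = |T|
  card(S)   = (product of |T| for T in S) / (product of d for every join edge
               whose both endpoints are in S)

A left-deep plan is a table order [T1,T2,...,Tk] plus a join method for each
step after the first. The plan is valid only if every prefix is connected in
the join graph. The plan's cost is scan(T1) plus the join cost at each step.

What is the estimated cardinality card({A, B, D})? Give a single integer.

Tables in S: A(50), B(120), D(200)
Edges inside S: D-B(d=50), B-A(d=2)
numerator = 50 * 120 * 200 = 1200000
denominator = 50 * 2 = 100
card(S) = 1200000 / 100 = 12000

12000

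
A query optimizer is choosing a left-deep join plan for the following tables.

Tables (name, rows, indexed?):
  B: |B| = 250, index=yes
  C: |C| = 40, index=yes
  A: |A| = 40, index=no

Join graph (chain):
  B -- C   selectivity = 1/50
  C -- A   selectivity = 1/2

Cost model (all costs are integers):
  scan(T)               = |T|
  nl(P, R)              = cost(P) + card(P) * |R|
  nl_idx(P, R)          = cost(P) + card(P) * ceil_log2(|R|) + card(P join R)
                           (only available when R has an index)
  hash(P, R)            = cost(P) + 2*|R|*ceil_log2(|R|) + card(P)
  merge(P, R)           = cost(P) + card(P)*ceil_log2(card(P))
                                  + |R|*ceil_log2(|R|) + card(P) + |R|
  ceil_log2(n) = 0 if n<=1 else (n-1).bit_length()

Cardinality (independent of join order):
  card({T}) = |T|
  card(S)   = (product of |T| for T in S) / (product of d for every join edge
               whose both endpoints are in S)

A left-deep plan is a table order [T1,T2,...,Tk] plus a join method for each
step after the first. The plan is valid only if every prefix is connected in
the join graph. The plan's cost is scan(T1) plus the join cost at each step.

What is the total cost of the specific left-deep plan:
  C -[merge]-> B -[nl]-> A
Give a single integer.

step 1: scan C: cost=40, card=40
step 2: join B via merge
    card(P join B) = 40*250/(50) = 200
    cost = 40 + 40*6 + 250*8 + 40 + 250 = 2570
step 3: join A via nl
    card(P join A) = 200*40/(2) = 4000
    cost = 2570 + 200*40 = 10570

10570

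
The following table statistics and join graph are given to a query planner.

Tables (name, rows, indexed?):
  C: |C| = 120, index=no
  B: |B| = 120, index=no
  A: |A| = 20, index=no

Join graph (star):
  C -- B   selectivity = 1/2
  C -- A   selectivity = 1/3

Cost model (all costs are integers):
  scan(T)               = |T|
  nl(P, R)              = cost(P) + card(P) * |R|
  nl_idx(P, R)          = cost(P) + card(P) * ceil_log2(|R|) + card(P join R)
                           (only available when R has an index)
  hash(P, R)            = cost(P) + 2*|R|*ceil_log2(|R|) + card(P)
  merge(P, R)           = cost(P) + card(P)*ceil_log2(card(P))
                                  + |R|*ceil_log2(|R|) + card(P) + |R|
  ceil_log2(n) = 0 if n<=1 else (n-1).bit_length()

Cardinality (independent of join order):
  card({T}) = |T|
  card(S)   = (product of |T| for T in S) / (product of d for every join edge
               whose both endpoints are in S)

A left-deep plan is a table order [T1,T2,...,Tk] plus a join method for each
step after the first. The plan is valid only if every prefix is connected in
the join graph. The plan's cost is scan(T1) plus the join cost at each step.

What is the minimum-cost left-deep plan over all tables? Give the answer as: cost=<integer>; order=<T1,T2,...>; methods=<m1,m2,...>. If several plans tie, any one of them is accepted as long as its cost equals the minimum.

cost=2920; order=C,A,B; methods=hash,hash

Selinger DP (subsets sized 1..n):
  {C}: scan cost=120, card=120
  {B}: scan cost=120, card=120
  {A}: scan cost=20, card=20
  {BC}: card=7200; try (C,hash)→1920, (B,hash)→1920, (C,merge)→2040, (B,merge)→2040, (C,nl)→14520, (B,nl)→14520; best=1920 via (C,hash)
  {AC}: card=800; try (A,hash)→440, (C,merge)→1100, (A,merge)→1200, (C,hash)→1720, (C,nl)→2420, (A,nl)→2520; best=440 via (A,hash)
  {ABC}: card=48000; try (B,hash)→2920, (A,hash)→9320, (B,merge)→10200, (B,nl)→96440, (A,merge)→102840, (A,nl)→145920; best=2920 via (B,hash)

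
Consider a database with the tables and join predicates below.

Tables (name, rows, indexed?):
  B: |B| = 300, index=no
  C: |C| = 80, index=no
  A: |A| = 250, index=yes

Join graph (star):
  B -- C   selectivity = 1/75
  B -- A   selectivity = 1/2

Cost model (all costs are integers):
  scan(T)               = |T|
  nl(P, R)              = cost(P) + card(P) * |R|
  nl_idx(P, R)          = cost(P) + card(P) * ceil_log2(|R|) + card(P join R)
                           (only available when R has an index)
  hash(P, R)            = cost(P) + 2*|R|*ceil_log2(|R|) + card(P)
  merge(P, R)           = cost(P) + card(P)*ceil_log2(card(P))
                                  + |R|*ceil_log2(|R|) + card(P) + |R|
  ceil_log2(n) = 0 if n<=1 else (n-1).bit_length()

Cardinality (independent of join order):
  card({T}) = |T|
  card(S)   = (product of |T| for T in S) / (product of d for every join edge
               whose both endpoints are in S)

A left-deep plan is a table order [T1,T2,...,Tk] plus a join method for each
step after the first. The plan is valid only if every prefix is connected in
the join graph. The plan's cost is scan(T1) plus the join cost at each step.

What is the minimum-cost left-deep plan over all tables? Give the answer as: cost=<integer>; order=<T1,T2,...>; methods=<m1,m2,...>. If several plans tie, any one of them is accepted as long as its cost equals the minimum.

cost=6040; order=B,C,A; methods=hash,hash

Selinger DP (subsets sized 1..n):
  {B}: scan cost=300, card=300
  {C}: scan cost=80, card=80
  {A}: scan cost=250, card=250
  {BC}: card=320; try (C,hash)→1720, (B,merge)→3720, (C,merge)→3940, (B,hash)→5560, (B,nl)→24080, (C,nl)→24300; best=1720 via (C,hash)
  {AB}: card=37500; try (A,hash)→4600, (B,merge)→5500, (A,merge)→5550, (B,hash)→5900, (A,nl_idx)→40200, (B,nl)→75250 …(+1); best=4600 via (A,hash)
  {ABC}: card=40000; try (A,hash)→6040, (A,merge)→7170, (C,hash)→43220, (A,nl_idx)→44280, (A,nl)→81720, (C,merge)→642740 …(+1); best=6040 via (A,hash)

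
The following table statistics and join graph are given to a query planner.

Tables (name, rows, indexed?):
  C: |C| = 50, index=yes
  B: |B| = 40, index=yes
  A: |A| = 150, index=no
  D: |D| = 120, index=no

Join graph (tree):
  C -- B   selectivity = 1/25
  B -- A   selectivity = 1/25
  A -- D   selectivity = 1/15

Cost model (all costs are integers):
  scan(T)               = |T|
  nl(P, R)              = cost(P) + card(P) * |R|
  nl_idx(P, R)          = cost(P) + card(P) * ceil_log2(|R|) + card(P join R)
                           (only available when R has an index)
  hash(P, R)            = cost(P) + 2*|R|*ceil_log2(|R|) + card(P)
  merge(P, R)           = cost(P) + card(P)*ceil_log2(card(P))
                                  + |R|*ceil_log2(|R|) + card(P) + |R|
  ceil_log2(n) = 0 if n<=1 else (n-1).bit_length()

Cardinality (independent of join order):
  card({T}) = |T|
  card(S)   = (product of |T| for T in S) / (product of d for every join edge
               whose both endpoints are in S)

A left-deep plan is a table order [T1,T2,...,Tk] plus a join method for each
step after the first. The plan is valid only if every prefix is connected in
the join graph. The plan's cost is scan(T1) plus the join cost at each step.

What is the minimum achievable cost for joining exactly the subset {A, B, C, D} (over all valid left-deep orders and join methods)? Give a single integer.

3780

Selinger DP over subsets of {A,B,C,D}:
  {C}: scan cost=50, card=50
  {B}: scan cost=40, card=40
  {A}: scan cost=150, card=150
  {D}: scan cost=120, card=120
  {BC}: card=80; try (C,nl_idx)→360, (B,nl_idx)→430, (B,hash)→580, (C,merge)→670, (C,hash)→680, (B,merge)→680 …(+2); best=360 via (C,nl_idx)
  {AB}: card=240; try (B,hash)→780, (B,nl_idx)→1290, (A,merge)→1670, (B,merge)→1780, (A,hash)→2480, (A,nl)→6040 …(+1); best=780 via (B,hash)
  {AD}: card=1200; try (D,hash)→1980, (A,merge)→2430, (D,merge)→2460, (A,hash)→2640, (A,nl)→18120, (D,nl)→18150; best=1980 via (D,hash)
  {ABC}: card=480; try (C,hash)→1620, (A,merge)→2350, (C,nl_idx)→2700, (A,hash)→2840, (C,merge)→3290, (A,nl)→12360 …(+1); best=1620 via (C,hash)
  {ABD}: card=1920; try (D,hash)→2700, (B,hash)→3660, (D,merge)→3900, (B,nl_idx)→11100, (B,merge)→16660, (D,nl)→29580 …(+1); best=2700 via (D,hash)
  {ABCD}: card=3840; try (D,hash)→3780, (C,hash)→5220, (D,merge)→7380, (C,nl_idx)→18060, (C,merge)→26090, (D,nl)→59220 …(+1); best=3780 via (D,hash)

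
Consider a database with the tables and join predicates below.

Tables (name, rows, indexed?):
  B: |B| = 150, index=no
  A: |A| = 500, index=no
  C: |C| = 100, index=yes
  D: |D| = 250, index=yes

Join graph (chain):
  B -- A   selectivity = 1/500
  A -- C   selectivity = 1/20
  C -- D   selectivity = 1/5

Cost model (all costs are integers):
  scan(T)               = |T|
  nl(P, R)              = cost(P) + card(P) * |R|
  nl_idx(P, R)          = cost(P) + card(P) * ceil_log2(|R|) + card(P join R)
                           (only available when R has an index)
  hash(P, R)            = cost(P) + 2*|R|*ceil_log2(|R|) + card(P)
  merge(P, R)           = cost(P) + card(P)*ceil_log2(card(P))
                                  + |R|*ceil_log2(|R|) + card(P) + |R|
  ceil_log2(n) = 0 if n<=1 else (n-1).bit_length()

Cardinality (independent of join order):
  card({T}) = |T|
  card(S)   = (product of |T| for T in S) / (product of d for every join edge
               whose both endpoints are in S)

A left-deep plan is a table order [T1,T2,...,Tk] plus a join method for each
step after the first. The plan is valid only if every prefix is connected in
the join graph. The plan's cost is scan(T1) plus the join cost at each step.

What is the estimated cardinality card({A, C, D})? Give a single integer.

Tables in S: A(500), C(100), D(250)
Edges inside S: A-C(d=20), C-D(d=5)
numerator = 500 * 100 * 250 = 12500000
denominator = 20 * 5 = 100
card(S) = 12500000 / 100 = 125000

125000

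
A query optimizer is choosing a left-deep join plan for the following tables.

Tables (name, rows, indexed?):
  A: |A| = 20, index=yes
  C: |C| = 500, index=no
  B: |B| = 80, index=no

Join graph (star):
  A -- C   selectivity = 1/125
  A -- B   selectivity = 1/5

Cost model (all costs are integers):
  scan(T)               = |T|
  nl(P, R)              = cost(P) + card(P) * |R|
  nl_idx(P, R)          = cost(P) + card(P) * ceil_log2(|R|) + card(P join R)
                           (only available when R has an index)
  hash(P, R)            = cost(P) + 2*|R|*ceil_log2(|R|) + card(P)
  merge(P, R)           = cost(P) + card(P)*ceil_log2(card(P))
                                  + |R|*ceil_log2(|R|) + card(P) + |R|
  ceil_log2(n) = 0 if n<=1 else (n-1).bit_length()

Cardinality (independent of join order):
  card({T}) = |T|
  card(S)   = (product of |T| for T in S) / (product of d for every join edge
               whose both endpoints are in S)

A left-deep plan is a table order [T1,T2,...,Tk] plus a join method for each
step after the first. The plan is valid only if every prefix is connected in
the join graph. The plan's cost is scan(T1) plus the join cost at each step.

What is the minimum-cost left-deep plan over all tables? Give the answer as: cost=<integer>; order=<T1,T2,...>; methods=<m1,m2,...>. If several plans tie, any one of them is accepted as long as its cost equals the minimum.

Selinger DP (subsets sized 1..n):
  {A}: scan cost=20, card=20
  {C}: scan cost=500, card=500
  {B}: scan cost=80, card=80
  {AC}: card=80; try (A,hash)→1200, (A,nl_idx)→3080, (C,merge)→5140, (A,merge)→5620, (C,hash)→9040, (C,nl)→10020 …(+1); best=1200 via (A,hash)
  {AB}: card=320; try (A,hash)→360, (B,merge)→780, (A,nl_idx)→800, (A,merge)→840, (B,hash)→1160, (B,nl)→1620 …(+1); best=360 via (A,hash)
  {ABC}: card=1280; try (B,hash)→2400, (B,merge)→2480, (B,nl)→7600, (C,merge)→8560, (C,hash)→9680, (C,nl)→160360; best=2400 via (B,hash)

cost=2400; order=C,A,B; methods=hash,hash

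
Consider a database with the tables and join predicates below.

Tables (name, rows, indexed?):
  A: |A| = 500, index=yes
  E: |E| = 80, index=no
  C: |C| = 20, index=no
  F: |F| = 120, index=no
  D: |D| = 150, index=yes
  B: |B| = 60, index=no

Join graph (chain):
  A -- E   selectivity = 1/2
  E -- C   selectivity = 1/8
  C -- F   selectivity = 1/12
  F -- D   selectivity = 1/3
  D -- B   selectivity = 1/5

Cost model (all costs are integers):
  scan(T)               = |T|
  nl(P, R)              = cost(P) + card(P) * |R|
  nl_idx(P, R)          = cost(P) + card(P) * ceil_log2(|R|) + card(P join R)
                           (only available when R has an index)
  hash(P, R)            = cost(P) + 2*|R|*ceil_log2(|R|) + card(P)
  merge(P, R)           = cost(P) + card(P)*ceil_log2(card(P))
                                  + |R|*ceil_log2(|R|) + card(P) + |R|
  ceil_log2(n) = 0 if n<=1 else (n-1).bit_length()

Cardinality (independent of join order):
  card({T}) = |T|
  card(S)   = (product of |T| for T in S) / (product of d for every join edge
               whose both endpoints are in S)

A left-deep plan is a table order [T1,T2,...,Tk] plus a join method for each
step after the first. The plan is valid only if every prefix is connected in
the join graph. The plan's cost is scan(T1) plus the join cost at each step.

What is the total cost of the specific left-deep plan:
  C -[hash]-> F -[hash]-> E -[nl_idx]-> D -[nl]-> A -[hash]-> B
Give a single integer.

step 1: scan C: cost=20, card=20
step 2: join F via hash
    card(P join F) = 20*120/(12) = 200
    cost = 20 + 2*120*7 + 20 = 1720
step 3: join E via hash
    card(P join E) = 200*80/(8) = 2000
    cost = 1720 + 2*80*7 + 200 = 3040
step 4: join D via nl_idx
    card(P join D) = 2000*150/(3) = 100000
    cost = 3040 + 2000*8 + 100000 = 119040
step 5: join A via nl
    card(P join A) = 100000*500/(2) = 25000000
    cost = 119040 + 100000*500 = 50119040
step 6: join B via hash
    card(P join B) = 25000000*60/(5) = 300000000
    cost = 50119040 + 2*60*6 + 25000000 = 75119760

75119760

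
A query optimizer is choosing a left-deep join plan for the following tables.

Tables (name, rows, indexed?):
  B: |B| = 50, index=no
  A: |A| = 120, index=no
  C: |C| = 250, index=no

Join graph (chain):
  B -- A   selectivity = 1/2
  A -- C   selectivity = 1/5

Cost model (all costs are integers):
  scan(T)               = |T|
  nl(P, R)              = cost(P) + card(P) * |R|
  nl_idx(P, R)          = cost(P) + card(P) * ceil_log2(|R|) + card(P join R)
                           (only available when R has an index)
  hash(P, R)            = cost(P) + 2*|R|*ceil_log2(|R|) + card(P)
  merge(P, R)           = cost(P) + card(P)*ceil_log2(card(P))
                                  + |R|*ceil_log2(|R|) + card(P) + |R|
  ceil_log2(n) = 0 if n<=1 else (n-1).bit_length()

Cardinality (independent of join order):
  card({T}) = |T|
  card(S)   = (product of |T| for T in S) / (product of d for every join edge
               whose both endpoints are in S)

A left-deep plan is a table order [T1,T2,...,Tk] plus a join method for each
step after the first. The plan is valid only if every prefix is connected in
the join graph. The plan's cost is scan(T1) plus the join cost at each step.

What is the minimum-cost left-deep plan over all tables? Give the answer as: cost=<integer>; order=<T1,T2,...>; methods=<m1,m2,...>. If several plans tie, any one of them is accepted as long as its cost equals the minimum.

Selinger DP (subsets sized 1..n):
  {B}: scan cost=50, card=50
  {A}: scan cost=120, card=120
  {C}: scan cost=250, card=250
  {AB}: card=3000; try (B,hash)→840, (A,merge)→1360, (B,merge)→1430, (A,hash)→1780, (A,nl)→6050, (B,nl)→6120; best=840 via (B,hash)
  {AC}: card=6000; try (A,hash)→2180, (C,merge)→3330, (A,merge)→3460, (C,hash)→4240, (C,nl)→30120, (A,nl)→30250; best=2180 via (A,hash)
  {ABC}: card=150000; try (C,hash)→7840, (B,hash)→8780, (C,merge)→42090, (B,merge)→86530, (B,nl)→302180, (C,nl)→750840; best=7840 via (C,hash)

cost=7840; order=A,B,C; methods=hash,hash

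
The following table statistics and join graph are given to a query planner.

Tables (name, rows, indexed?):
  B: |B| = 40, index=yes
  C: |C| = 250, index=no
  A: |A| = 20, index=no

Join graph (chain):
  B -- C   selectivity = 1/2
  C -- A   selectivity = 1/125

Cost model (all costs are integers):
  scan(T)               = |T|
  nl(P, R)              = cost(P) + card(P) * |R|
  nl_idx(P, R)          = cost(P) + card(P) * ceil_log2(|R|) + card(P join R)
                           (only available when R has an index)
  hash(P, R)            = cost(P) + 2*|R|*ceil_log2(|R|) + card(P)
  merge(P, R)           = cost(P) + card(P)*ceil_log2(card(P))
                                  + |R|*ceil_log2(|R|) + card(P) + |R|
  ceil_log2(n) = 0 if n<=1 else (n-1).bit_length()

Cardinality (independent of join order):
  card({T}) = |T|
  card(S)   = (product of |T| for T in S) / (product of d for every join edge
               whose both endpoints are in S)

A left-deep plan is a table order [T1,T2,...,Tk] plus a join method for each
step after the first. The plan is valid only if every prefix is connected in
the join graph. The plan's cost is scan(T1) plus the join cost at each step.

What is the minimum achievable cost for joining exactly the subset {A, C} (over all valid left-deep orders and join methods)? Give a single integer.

700

Selinger DP over subsets of {A,C}:
  {C}: scan cost=250, card=250
  {A}: scan cost=20, card=20
  {AC}: card=40; try (A,hash)→700, (C,merge)→2390, (A,merge)→2620, (C,hash)→4040, (C,nl)→5020, (A,nl)→5250; best=700 via (A,hash)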